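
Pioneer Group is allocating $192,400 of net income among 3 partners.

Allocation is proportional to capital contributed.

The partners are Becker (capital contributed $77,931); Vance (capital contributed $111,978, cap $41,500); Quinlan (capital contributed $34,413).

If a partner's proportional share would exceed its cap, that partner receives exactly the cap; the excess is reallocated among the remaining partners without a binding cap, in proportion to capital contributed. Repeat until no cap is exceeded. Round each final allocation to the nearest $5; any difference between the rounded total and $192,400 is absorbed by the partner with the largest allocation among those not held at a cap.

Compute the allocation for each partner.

Becker: $104,675; Vance: $41,500; Quinlan: $46,225

Capital contributed total: 224,322.
Proportional shares (ignoring caps): Becker 66,841.08; Vance 96,043.04; Quinlan 29,515.88.
Capped: Vance ($41,500); residual $150,900 reallocated over remaining capital contributed 112,344.
Remaining shares: Becker 104,676.60 → $104,675; Quinlan 46,223.40 → $46,225.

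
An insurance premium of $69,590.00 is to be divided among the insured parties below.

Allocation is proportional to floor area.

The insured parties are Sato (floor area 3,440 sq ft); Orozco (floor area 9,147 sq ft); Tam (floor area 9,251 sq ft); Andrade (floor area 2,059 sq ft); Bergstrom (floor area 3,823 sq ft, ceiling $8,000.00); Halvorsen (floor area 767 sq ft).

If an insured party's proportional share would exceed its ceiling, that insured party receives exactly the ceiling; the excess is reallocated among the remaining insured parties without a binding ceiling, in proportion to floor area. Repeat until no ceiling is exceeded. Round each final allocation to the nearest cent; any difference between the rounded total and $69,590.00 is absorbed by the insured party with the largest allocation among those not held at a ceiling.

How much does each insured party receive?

Sato: $8,590.24; Orozco: $22,841.54; Tam: $23,101.24; Andrade: $5,141.66; Bergstrom: $8,000.00; Halvorsen: $1,915.32

Total floor area = 28,487.
Unconstrained shares: Sato 8,403.4682; Orozco 22,344.9198; Tam 22,598.9781; Andrade 5,029.8666; Bergstrom 9,339.0870; Halvorsen 1,873.6803.
Capped: Bergstrom ($8,000.00); balance $61,590.00 reallocated over remaining floor area 24,664.
Redistributed shares: Sato 8,590.2368 → $8,590.24; Orozco 22,841.5395 → $22,841.54; Tam 23,101.2443 → $23,101.24; Andrade 5,141.6563 → $5,141.66; Halvorsen 1,915.3231 → $1,915.32.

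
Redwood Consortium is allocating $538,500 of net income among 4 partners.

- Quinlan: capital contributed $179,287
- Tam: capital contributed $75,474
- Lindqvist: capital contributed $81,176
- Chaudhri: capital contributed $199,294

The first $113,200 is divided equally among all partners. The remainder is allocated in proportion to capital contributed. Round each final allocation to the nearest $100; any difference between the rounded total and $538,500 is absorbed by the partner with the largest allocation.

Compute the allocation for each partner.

Quinlan: $170,800 · Tam: $88,300 · Lindqvist: $92,800 · Chaudhri: $186,600

First tranche $113,200 split equally: $28,300 each.
Remainder $425,300 by capital contributed (total 535,231): Quinlan 142,463.27 → $142,500; Tam 59,972.41 → $60,000; Lindqvist 64,503.28 → $64,500; Chaudhri 158,361.04 → $158,400.
Rounding difference −$100 on remainder applied to Chaudhri.
Totals: Quinlan $28,300 + $142,500 = $170,800; Tam $28,300 + $60,000 = $88,300; Lindqvist $28,300 + $64,500 = $92,800; Chaudhri $28,300 + $158,300 = $186,600.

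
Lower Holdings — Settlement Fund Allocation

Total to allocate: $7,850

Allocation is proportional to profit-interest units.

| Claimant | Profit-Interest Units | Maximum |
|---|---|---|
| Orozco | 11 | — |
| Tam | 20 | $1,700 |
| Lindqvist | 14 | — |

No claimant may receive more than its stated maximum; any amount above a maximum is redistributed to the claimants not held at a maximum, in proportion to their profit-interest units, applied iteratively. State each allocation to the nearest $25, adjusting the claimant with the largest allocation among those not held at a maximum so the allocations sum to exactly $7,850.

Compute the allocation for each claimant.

Sum of profit-interest units: 45.
Unconstrained shares: Orozco 1,918.89; Tam 3,488.89; Lindqvist 2,442.22.
Held at cap: Tam ($1,700); remaining pool $6,150 reallocated over remaining profit-interest units 25.
Remaining shares: Orozco 2,706.00 → $2,700; Lindqvist 3,444.00 → $3,450.

Orozco: $2,700; Tam: $1,700; Lindqvist: $3,450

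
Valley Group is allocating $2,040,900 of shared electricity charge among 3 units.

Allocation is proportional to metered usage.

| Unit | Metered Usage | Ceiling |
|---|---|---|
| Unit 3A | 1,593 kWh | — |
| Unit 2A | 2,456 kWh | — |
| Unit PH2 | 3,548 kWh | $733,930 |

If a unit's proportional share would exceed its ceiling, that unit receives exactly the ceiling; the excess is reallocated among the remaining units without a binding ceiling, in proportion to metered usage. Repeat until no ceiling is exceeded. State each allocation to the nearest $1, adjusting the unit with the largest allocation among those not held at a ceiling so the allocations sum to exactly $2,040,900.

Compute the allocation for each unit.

Unit 3A: $514,202 | Unit 2A: $792,768 | Unit PH2: $733,930

Combined metered usage = 7,597.
Unconstrained shares: Unit 3A 427,952.31; Unit 2A 659,793.39; Unit PH2 953,154.30.
Cap binds for Unit PH2 ($733,930); remaining pool $1,306,970 reallocated over remaining metered usage 4,049.
Redistributed shares: Unit 3A 514,201.83 → $514,202; Unit 2A 792,768.17 → $792,768.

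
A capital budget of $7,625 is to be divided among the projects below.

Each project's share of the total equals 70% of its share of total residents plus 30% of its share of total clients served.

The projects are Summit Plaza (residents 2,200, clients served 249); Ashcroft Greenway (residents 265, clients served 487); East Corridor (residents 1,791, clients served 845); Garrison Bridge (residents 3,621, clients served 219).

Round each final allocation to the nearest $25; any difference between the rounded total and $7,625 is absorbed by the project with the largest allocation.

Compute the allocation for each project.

Summit Plaza: $1,800 | Ashcroft Greenway: $800 | East Corridor: $2,275 | Garrison Bridge: $2,750

Totals — residents 7,877, clients served 1,800.
Combined weights (70% residents + 30% clients served): Summit Plaza 0.2370; Ashcroft Greenway 0.1047; East Corridor 0.3000; Garrison Bridge 0.3583.
Proportional shares: Summit Plaza 1,807.17; Ashcroft Greenway 798.46; East Corridor 2,287.45; Garrison Bridge 2,731.92.
At nearest $25: Summit Plaza $1,800; Ashcroft Greenway $800; East Corridor $2,275; Garrison Bridge $2,725. Sum = $7,600.
Difference $7,625 − $7,600 = +$25 applied to largest allocation (Garrison Bridge): Garrison Bridge becomes $2,750.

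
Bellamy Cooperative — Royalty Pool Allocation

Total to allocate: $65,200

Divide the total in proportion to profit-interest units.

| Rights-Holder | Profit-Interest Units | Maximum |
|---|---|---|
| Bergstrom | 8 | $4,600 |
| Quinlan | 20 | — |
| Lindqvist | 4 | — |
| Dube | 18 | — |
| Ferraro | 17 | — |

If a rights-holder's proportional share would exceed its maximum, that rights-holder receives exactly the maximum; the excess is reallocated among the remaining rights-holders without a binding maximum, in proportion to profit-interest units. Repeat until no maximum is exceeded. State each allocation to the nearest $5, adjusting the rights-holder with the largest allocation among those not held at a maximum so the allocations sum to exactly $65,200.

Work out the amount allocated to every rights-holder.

Bergstrom: $4,600 | Quinlan: $20,540 | Lindqvist: $4,110 | Dube: $18,490 | Ferraro: $17,460

Combined profit-interest units = 67.
Unconstrained shares: Bergstrom 7,785.07; Quinlan 19,462.69; Lindqvist 3,892.54; Dube 17,516.42; Ferraro 16,543.28.
Cap binds for Bergstrom ($4,600); remaining pool $60,600 reallocated over remaining profit-interest units 59.
Redistributed shares: Quinlan 20,542.37 → $20,540; Lindqvist 4,108.47 → $4,110; Dube 18,488.14 → $18,490; Ferraro 17,461.02 → $17,460.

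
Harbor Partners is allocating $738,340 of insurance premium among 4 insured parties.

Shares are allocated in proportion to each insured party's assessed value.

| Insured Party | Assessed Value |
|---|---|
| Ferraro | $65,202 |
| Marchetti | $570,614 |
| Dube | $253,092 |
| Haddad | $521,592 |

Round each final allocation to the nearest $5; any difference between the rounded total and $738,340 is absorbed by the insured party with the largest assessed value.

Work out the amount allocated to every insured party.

Ferraro: $34,130 | Marchetti: $298,695 | Dube: $132,485 | Haddad: $273,030

Assessed value total: 65,202 + 570,614 + 253,092 + 521,592 = 1,410,500.
Raw shares: Ferraro 34,130.62; Marchetti 298,693.47; Dube 132,483.48; Haddad 273,032.43.
At nearest $5: Ferraro $34,130; Marchetti $298,695; Dube $132,485; Haddad $273,030. Sum = $738,340.
No rounding difference to absorb.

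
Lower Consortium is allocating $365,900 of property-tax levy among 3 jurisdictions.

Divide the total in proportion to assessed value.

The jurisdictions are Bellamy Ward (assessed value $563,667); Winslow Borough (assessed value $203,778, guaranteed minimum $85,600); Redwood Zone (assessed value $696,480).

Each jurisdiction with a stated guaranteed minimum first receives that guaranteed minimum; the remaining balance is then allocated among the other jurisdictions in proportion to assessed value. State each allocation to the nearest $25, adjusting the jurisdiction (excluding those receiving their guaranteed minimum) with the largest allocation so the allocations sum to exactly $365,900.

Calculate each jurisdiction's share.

Bellamy Ward: $125,375; Winslow Borough: $85,600; Redwood Zone: $154,925

Fund the minimums — Winslow Borough $85,600. Remaining pool $280,300.
Remaining pool split over remaining assessed value 1,260,147: Bellamy Ward 125,378.91 → $125,375; Redwood Zone 154,921.09 → $154,925.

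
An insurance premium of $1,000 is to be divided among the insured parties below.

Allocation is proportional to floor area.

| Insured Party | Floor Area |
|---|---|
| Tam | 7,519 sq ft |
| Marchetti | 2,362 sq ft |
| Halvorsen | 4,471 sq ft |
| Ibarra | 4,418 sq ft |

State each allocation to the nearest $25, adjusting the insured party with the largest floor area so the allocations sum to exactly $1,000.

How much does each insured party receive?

Tam: $400; Marchetti: $125; Halvorsen: $250; Ibarra: $225

Sum of floor area: 7,519 + 2,362 + 4,471 + 4,418 = 18,770.
Proportional shares: Tam 400.59; Marchetti 125.84; Halvorsen 238.20; Ibarra 235.38.
Rounded to nearest $25: Tam $400; Marchetti $125; Halvorsen $250; Ibarra $225. Sum = $1,000.
No rounding difference to absorb.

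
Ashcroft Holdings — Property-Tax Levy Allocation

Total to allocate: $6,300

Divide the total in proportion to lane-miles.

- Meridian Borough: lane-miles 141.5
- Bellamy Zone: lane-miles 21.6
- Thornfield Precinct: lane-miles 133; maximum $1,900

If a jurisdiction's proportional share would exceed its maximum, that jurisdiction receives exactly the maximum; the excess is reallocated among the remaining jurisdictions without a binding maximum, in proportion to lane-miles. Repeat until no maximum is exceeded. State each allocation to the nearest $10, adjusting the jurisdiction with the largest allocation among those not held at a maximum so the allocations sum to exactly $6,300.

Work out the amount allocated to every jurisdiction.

Meridian Borough: $3,820 | Bellamy Zone: $580 | Thornfield Precinct: $1,900

Lane-miles total: 296.1.
Unconstrained shares: Meridian Borough 3,010.64; Bellamy Zone 459.57; Thornfield Precinct 2,829.79.
Cap binds for Thornfield Precinct ($1,900); remaining pool $4,400 reallocated over remaining lane-miles 163.1.
Shares after redistribution: Meridian Borough 3,817.29 → $3,820; Bellamy Zone 582.71 → $580.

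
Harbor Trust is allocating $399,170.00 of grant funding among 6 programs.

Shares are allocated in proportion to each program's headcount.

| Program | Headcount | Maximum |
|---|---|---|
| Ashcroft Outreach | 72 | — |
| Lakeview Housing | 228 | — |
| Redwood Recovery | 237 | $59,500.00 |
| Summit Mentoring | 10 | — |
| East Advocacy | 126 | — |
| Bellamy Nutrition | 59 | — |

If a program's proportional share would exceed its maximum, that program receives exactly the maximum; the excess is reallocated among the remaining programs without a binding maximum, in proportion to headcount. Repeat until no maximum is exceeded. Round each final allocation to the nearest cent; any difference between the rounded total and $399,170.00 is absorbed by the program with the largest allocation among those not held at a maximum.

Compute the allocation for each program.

Total headcount = 732.
Pro-rata shares before constraints: Ashcroft Outreach 39,262.6230; Lakeview Housing 124,331.6393; Redwood Recovery 129,239.4672; Summit Mentoring 5,453.1421; East Advocacy 68,709.5902; Bellamy Nutrition 32,173.5383.
Cap binds for Redwood Recovery ($59,500.00); remaining pool $339,670.00 reallocated over remaining headcount 495.
Shares after redistribution: Ashcroft Outreach 49,406.5455 → $49,406.55; Lakeview Housing 156,454.0606 → $156,454.06; Summit Mentoring 6,862.0202 → $6,862.02; East Advocacy 86,461.4545 → $86,461.45; Bellamy Nutrition 40,485.9192 → $40,485.92.

Ashcroft Outreach: $49,406.55 | Lakeview Housing: $156,454.06 | Redwood Recovery: $59,500.00 | Summit Mentoring: $6,862.02 | East Advocacy: $86,461.45 | Bellamy Nutrition: $40,485.92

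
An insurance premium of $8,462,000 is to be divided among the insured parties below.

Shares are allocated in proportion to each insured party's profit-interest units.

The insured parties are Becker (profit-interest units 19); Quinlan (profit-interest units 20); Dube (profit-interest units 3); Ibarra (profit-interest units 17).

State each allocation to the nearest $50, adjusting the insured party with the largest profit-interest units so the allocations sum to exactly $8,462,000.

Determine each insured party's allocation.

Combined profit-interest units = 19 + 20 + 3 + 17 = 59.
Unrounded shares: Becker 2,725,050.85; Quinlan 2,868,474.58; Dube 430,271.19; Ibarra 2,438,203.39.
At nearest $50: Becker $2,725,050; Quinlan $2,868,450; Dube $430,250; Ibarra $2,438,200. Sum = $8,461,950.
Difference $8,462,000 − $8,461,950 = +$50 applied to largest profit-interest units (Quinlan): Quinlan becomes $2,868,500.

Becker: $2,725,050 · Quinlan: $2,868,500 · Dube: $430,250 · Ibarra: $2,438,200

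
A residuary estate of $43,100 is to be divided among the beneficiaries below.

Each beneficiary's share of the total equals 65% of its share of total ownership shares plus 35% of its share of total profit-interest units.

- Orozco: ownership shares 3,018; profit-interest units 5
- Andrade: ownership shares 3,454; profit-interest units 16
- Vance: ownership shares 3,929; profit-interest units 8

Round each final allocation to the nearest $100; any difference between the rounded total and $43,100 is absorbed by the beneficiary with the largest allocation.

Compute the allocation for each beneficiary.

Orozco: $10,700 · Andrade: $17,700 · Vance: $14,700

Ownership shares total 10,401; profit-interest units total 29.
Blended shares (65% ownership shares + 35% profit-interest units): Orozco 0.2490; Andrade 0.4090; Vance 0.3421.
Proportional shares: Orozco 10,729.82; Andrade 17,626.08; Vance 14,744.11.
At nearest $100: Orozco $10,700; Andrade $17,600; Vance $14,700. Sum = $43,000.
Difference $43,100 − $43,000 = +$100 applied to largest allocation (Andrade): Andrade becomes $17,700.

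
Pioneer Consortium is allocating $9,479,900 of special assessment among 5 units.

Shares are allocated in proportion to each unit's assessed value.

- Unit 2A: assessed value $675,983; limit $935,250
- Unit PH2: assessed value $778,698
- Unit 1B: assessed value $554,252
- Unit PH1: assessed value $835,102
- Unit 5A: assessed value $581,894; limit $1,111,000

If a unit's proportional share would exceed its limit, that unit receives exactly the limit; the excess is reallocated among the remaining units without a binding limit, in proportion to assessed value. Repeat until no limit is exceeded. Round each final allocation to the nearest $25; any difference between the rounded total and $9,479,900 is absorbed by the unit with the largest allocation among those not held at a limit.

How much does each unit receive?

Combined assessed value = 3,425,929.
Unconstrained shares: Unit 2A 1,870,514.90; Unit PH2 2,154,737.93; Unit 1B 1,533,672.63; Unit PH1 2,310,813.64; Unit 5A 1,610,160.90.
Held at cap: Unit 2A ($935,250), Unit 5A ($1,111,000); balance $7,433,650 reallocated over remaining assessed value 2,168,052.
Shares after redistribution: Unit PH2 2,669,939.83 → $2,669,950; Unit 1B 1,900,376.64 → $1,900,375; Unit PH1 2,863,333.53 → $2,863,325.

Unit 2A: $935,250; Unit PH2: $2,669,950; Unit 1B: $1,900,375; Unit PH1: $2,863,325; Unit 5A: $1,111,000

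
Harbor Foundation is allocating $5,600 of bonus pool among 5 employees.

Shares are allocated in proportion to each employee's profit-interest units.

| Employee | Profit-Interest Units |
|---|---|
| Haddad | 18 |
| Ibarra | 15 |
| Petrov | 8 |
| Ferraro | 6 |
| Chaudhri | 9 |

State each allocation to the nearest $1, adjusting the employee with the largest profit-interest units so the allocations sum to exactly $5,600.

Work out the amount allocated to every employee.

Combined profit-interest units = 18 + 15 + 8 + 6 + 9 = 56.
Unrounded shares: Haddad 1,800.00; Ibarra 1,500.00; Petrov 800.00; Ferraro 600.00; Chaudhri 900.00.
Rounded to nearest $1: Haddad $1,800; Ibarra $1,500; Petrov $800; Ferraro $600; Chaudhri $900. Sum = $5,600.
Rounded total matches; no reconciliation needed.

Haddad: $1,800 | Ibarra: $1,500 | Petrov: $800 | Ferraro: $600 | Chaudhri: $900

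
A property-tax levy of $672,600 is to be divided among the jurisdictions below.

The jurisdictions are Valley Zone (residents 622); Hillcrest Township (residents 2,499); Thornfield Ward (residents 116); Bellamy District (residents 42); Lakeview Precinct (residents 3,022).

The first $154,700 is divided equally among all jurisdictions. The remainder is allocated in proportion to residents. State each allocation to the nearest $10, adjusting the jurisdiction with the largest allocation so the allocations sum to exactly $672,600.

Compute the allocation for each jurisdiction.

Equal tier: $154,700 ÷ 5 = $30,940 apiece.
Remainder $517,900 by residents (total 6,301): Valley Zone 51,124.23 → $51,120; Hillcrest Township 205,401.06 → $205,400; Thornfield Ward 9,534.42 → $9,530; Bellamy District 3,452.12 → $3,450; Lakeview Precinct 248,388.16 → $248,390.
Rounding difference +$10 on remainder applied to Lakeview Precinct.
Totals: Valley Zone $30,940 + $51,120 = $82,060; Hillcrest Township $30,940 + $205,400 = $236,340; Thornfield Ward $30,940 + $9,530 = $40,470; Bellamy District $30,940 + $3,450 = $34,390; Lakeview Precinct $30,940 + $248,400 = $279,340.

Valley Zone: $82,060; Hillcrest Township: $236,340; Thornfield Ward: $40,470; Bellamy District: $34,390; Lakeview Precinct: $279,340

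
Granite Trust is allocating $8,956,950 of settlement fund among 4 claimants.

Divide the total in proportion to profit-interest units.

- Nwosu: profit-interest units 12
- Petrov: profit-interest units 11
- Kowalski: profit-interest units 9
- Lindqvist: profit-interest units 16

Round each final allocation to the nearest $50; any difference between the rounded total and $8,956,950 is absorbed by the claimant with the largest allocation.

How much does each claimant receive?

Profit-interest units total: 48.
Unrounded shares: Nwosu 12/48 × $8,956,950 = 2,239,237.50; Petrov 11/48 × $8,956,950 = 2,052,634.38; Kowalski 9/48 × $8,956,950 = 1,679,428.12; Lindqvist 16/48 × $8,956,950 = 2,985,650.00.
Rounded to nearest $50: Nwosu $2,239,250; Petrov $2,052,650; Kowalski $1,679,450; Lindqvist $2,985,650. Sum = $8,957,000.
Difference $8,956,950 − $8,957,000 = −$50 applied to largest allocation (Lindqvist): Lindqvist becomes $2,985,600.

Nwosu: $2,239,250; Petrov: $2,052,650; Kowalski: $1,679,450; Lindqvist: $2,985,600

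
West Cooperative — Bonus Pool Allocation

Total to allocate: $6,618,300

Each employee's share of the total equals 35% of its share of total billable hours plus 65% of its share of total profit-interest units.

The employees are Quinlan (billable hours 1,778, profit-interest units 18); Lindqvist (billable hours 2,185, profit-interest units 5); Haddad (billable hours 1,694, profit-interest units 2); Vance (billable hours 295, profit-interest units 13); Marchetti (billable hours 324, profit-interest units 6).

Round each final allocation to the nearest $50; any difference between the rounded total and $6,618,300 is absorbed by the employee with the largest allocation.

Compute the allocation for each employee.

Billable hours total 6,276; profit-interest units total 44.
Blended shares (35% billable hours + 65% profit-interest units): Quinlan 0.3651; Lindqvist 0.1957; Haddad 0.1240; Vance 0.2085; Marchetti 0.1067.
Pro-rata amounts: Quinlan 2,416,107.07; Lindqvist 1,295,312.02; Haddad 820,778.11; Vance 1,379,895.80; Marchetti 706,207.01.
Rounded to nearest $50: Quinlan $2,416,100; Lindqvist $1,295,300; Haddad $820,800; Vance $1,379,900; Marchetti $706,200. Sum = $6,618,300.
No rounding difference to absorb.

Quinlan: $2,416,100; Lindqvist: $1,295,300; Haddad: $820,800; Vance: $1,379,900; Marchetti: $706,200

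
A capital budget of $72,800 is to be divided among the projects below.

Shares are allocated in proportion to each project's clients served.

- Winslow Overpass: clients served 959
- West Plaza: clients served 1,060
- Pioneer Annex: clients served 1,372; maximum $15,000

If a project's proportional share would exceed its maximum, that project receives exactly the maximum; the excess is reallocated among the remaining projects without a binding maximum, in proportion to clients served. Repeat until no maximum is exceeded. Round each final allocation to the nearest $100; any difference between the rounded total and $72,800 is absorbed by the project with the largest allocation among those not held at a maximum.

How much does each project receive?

Winslow Overpass: $27,500; West Plaza: $30,300; Pioneer Annex: $15,000

Total clients served = 3,391.
Pro-rata shares before constraints: Winslow Overpass 20,588.38; West Plaza 22,756.71; Pioneer Annex 29,454.91.
Cap binds for Pioneer Annex ($15,000); residual $57,800 reallocated over remaining clients served 2,019.
Shares after redistribution: Winslow Overpass 27,454.28 → $27,500; West Plaza 30,345.72 → $30,300.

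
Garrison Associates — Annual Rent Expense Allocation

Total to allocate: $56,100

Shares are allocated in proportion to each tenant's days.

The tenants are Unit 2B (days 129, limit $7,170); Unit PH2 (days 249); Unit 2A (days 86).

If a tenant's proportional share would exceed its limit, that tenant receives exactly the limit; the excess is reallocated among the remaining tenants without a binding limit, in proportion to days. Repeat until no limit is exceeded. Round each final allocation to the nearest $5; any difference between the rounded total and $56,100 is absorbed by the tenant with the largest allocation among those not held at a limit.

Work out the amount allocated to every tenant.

Unit 2B: $7,170; Unit PH2: $36,370; Unit 2A: $12,560

Sum of days: 464.
Proportional shares (ignoring caps): Unit 2B 15,596.77; Unit PH2 30,105.39; Unit 2A 10,397.84.
Held at cap: Unit 2B ($7,170); balance $48,930 reallocated over remaining days 335.
Shares after redistribution: Unit PH2 36,368.87 → $36,370; Unit 2A 12,561.13 → $12,560.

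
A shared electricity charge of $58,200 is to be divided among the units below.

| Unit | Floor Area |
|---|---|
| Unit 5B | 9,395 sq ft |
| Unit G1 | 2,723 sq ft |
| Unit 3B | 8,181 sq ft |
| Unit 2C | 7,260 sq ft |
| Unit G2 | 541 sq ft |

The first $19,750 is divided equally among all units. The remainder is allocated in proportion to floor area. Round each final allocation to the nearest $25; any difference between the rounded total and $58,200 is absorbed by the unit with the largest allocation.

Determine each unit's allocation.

Unit 5B: $16,800 · Unit G1: $7,675 · Unit 3B: $15,150 · Unit 2C: $13,875 · Unit G2: $4,700

Equal tier: $19,750 ÷ 5 = $3,950 apiece.
Remainder $38,450 by floor area (total 28,100): Unit 5B 12,855.44 → $12,850; Unit G1 3,725.96 → $3,725; Unit 3B 11,194.29 → $11,200; Unit 2C 9,934.06 → $9,925; Unit G2 740.27 → $750.
Totals: Unit 5B $3,950 + $12,850 = $16,800; Unit G1 $3,950 + $3,725 = $7,675; Unit 3B $3,950 + $11,200 = $15,150; Unit 2C $3,950 + $9,925 = $13,875; Unit G2 $3,950 + $750 = $4,700.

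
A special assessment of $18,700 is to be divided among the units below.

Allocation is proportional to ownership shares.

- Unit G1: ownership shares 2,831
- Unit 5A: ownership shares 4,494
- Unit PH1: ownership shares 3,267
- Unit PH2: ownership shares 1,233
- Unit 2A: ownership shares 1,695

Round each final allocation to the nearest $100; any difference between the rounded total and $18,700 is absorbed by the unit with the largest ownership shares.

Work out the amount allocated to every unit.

Combined ownership shares = 13,520.
Proportional shares: Unit G1 2,831/13,520 × $18,700 = 3,915.66; Unit 5A 4,494/13,520 × $18,700 = 6,215.81; Unit PH1 3,267/13,520 × $18,700 = 4,518.71; Unit PH2 1,233/13,520 × $18,700 = 1,705.41; Unit 2A 1,695/13,520 × $18,700 = 2,344.42.
At nearest $100: Unit G1 $3,900; Unit 5A $6,200; Unit PH1 $4,500; Unit PH2 $1,700; Unit 2A $2,300. Sum = $18,600.
Difference $18,700 − $18,600 = +$100 applied to largest ownership shares (Unit 5A): Unit 5A becomes $6,300.

Unit G1: $3,900; Unit 5A: $6,300; Unit PH1: $4,500; Unit PH2: $1,700; Unit 2A: $2,300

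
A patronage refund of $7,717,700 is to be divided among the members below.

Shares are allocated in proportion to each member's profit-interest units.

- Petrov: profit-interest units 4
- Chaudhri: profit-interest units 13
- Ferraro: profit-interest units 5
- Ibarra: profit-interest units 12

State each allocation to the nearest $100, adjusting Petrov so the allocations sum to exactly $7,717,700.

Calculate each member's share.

Combined profit-interest units = 34.
Proportional shares: Petrov 4/34 × $7,717,700 = 907,964.71; Chaudhri 13/34 × $7,717,700 = 2,950,885.29; Ferraro 5/34 × $7,717,700 = 1,134,955.88; Ibarra 12/34 × $7,717,700 = 2,723,894.12.
After rounding ($100): Petrov $908,000; Chaudhri $2,950,900; Ferraro $1,135,000; Ibarra $2,723,900. Sum = $7,717,800.
Difference $7,717,700 − $7,717,800 = −$100 applied to Petrov: Petrov becomes $907,900.

Petrov: $907,900 | Chaudhri: $2,950,900 | Ferraro: $1,135,000 | Ibarra: $2,723,900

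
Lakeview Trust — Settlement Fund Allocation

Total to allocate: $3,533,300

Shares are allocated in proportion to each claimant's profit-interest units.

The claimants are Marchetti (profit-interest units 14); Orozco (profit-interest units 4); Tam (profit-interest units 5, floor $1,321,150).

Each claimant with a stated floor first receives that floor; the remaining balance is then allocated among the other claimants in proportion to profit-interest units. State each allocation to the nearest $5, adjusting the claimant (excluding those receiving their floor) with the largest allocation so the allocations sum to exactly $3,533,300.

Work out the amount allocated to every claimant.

Marchetti: $1,720,560 · Orozco: $491,590 · Tam: $1,321,150

Fund the minimums — Tam $1,321,150. Residual $2,212,150.
Residual split over remaining profit-interest units 18: Marchetti 1,720,561.11 → $1,720,560; Orozco 491,588.89 → $491,590.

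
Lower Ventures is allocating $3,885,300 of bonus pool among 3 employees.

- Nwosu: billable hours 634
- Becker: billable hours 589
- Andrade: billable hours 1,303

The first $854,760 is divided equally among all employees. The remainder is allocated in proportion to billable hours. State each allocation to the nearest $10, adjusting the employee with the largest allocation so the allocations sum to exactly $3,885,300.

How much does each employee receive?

Equal tier: $854,760 ÷ 3 = $284,920 apiece.
Remainder $3,030,540 by billable hours (total 2,526): Nwosu 760,634.35 → $760,630; Becker 706,646.10 → $706,650; Andrade 1,563,259.55 → $1,563,260.
Totals: Nwosu $284,920 + $760,630 = $1,045,550; Becker $284,920 + $706,650 = $991,570; Andrade $284,920 + $1,563,260 = $1,848,180.

Nwosu: $1,045,550 | Becker: $991,570 | Andrade: $1,848,180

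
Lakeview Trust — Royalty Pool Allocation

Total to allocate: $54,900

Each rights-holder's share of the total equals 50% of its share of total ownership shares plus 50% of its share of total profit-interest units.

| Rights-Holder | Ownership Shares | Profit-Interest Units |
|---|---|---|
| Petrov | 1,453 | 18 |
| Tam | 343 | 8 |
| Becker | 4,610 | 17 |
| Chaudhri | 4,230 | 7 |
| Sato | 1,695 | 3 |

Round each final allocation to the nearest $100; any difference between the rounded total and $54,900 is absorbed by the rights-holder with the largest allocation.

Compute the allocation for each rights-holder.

Ownership shares total 12,331; profit-interest units total 53.
Combined weights (50% ownership shares + 50% profit-interest units): Petrov 0.2287; Tam 0.0894; Becker 0.3473; Chaudhri 0.2376; Sato 0.0970.
Proportional shares: Petrov 12,557.16; Tam 4,906.95; Becker 19,067.02; Chaudhri 13,041.86; Sato 5,327.01.
After rounding ($100): Petrov $12,600; Tam $4,900; Becker $19,100; Chaudhri $13,000; Sato $5,300. Sum = $54,900.
Rounded total matches; no reconciliation needed.

Petrov: $12,600 | Tam: $4,900 | Becker: $19,100 | Chaudhri: $13,000 | Sato: $5,300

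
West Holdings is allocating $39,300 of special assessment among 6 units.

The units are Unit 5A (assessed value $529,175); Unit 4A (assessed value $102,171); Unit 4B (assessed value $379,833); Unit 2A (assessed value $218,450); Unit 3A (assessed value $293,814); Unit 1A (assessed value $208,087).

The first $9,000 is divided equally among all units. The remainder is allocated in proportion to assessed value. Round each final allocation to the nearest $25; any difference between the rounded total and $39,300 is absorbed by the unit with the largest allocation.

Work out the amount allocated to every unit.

$9,000 shared equally gives $1,500 per unit.
Remainder $30,300 by assessed value (total 1,731,530): Unit 5A 9,260.02 → $9,250; Unit 4A 1,787.89 → $1,800; Unit 4B 6,646.69 → $6,650; Unit 2A 3,822.65 → $3,825; Unit 3A 5,141.44 → $5,150; Unit 1A 3,641.31 → $3,650.
Rounding difference −$25 on remainder applied to Unit 5A.
Totals: Unit 5A $1,500 + $9,225 = $10,725; Unit 4A $1,500 + $1,800 = $3,300; Unit 4B $1,500 + $6,650 = $8,150; Unit 2A $1,500 + $3,825 = $5,325; Unit 3A $1,500 + $5,150 = $6,650; Unit 1A $1,500 + $3,650 = $5,150.

Unit 5A: $10,725; Unit 4A: $3,300; Unit 4B: $8,150; Unit 2A: $5,325; Unit 3A: $6,650; Unit 1A: $5,150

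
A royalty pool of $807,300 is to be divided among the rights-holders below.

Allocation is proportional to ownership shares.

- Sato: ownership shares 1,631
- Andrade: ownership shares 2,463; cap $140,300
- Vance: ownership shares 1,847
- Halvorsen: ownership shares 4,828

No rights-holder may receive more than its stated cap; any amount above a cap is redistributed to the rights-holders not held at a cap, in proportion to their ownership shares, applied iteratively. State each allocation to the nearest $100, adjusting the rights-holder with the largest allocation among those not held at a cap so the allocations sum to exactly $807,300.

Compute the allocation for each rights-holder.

Sato: $131,000 | Andrade: $140,300 | Vance: $148,300 | Halvorsen: $387,700

Combined ownership shares = 10,769.
Unconstrained shares: Sato 122,268.21; Andrade 184,639.23; Vance 138,460.68; Halvorsen 361,931.88.
Capped: Andrade ($140,300); balance $667,000 reallocated over remaining ownership shares 8,306.
Redistributed shares: Sato 130,974.84 → $131,000; Vance 148,320.37 → $148,300; Halvorsen 387,704.79 → $387,700.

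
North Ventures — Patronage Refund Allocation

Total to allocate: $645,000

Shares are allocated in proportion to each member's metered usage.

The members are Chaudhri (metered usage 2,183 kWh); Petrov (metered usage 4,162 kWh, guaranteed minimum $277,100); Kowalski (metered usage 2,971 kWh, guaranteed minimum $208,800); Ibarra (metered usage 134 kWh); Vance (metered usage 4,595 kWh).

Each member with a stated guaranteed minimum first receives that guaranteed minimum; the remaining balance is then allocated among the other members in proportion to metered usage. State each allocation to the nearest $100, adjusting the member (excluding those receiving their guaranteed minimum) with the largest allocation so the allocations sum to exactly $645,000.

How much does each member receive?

Chaudhri: $50,200; Petrov: $277,100; Kowalski: $208,800; Ibarra: $3,100; Vance: $105,800

Minimums first: Petrov $277,100; Kowalski $208,800. Balance $159,100.
Balance split over remaining metered usage 6,912: Chaudhri 50,248.16 → $50,200; Ibarra 3,084.40 → $3,100; Vance 105,767.43 → $105,800.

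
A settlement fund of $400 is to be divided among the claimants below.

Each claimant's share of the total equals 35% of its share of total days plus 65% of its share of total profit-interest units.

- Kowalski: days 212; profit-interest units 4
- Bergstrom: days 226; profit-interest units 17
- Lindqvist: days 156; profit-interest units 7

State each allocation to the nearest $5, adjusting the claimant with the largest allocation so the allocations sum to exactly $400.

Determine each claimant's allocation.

Kowalski: $85 · Bergstrom: $215 · Lindqvist: $100

Days total 594; profit-interest units total 28.
Combined weights (35% days + 65% profit-interest units): Kowalski 0.2178; Bergstrom 0.5278; Lindqvist 0.2544.
Unrounded shares: Kowalski 87.11; Bergstrom 211.12; Lindqvist 101.77.
After rounding ($5): Kowalski $85; Bergstrom $210; Lindqvist $100. Sum = $395.
Difference $400 − $395 = +$5 applied to largest allocation (Bergstrom): Bergstrom becomes $215.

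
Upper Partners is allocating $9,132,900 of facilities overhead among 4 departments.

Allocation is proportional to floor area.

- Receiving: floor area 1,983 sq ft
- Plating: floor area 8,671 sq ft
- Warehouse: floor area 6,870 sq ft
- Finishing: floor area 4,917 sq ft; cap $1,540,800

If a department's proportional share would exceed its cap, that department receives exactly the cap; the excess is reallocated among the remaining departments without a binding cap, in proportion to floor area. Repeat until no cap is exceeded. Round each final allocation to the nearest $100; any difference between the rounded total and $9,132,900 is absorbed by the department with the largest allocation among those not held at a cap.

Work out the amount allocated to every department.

Receiving: $859,100; Plating: $3,756,600; Warehouse: $2,976,400; Finishing: $1,540,800

Floor area total: 22,441.
Pro-rata shares before constraints: Receiving 807,029.13; Plating 3,528,870.19; Warehouse 2,795,910.30; Finishing 2,001,090.38.
Capped: Finishing ($1,540,800); balance $7,592,100 reallocated over remaining floor area 17,524.
Shares after redistribution: Receiving 859,115.17 → $859,100; Plating 3,756,625.15 → $3,756,600; Warehouse 2,976,359.68 → $2,976,400.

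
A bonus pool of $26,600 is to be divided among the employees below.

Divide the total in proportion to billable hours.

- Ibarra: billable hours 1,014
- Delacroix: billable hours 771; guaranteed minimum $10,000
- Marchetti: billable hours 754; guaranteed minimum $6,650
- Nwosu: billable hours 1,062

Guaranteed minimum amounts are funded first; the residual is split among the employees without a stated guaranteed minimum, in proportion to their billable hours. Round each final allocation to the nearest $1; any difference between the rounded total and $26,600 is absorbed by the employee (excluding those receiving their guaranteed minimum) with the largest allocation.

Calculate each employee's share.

Fund the minimums — Delacroix $10,000; Marchetti $6,650. Balance $9,950.
Balance split over remaining billable hours 2,076: Ibarra 4,859.97 → $4,860; Nwosu 5,090.03 → $5,090.

Ibarra: $4,860; Delacroix: $10,000; Marchetti: $6,650; Nwosu: $5,090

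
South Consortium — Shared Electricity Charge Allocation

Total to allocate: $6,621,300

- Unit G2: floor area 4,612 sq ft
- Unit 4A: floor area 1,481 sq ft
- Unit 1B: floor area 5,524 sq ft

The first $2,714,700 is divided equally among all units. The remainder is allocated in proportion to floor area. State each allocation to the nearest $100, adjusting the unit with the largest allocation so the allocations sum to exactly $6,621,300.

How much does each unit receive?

First tranche $2,714,700 split equally: $904,900 each.
Remainder $3,906,600 by floor area (total 11,617): Unit G2 1,550,937.35 → $1,550,900; Unit 4A 498,035.17 → $498,000; Unit 1B 1,857,627.48 → $1,857,600.
Rounding difference +$100 on remainder applied to Unit 1B.
Totals: Unit G2 $904,900 + $1,550,900 = $2,455,800; Unit 4A $904,900 + $498,000 = $1,402,900; Unit 1B $904,900 + $1,857,700 = $2,762,600.

Unit G2: $2,455,800 · Unit 4A: $1,402,900 · Unit 1B: $2,762,600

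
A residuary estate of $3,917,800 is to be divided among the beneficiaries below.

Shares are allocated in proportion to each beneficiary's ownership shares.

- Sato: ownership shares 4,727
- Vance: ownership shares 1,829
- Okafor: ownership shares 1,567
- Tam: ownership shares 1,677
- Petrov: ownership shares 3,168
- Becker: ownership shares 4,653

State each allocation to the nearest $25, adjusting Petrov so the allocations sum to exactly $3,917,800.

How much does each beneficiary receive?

Combined ownership shares = 17,621.
Proportional shares: Sato 4,727/17,621 × $3,917,800 = 1,050,986.92; Vance 1,829/17,621 × $3,917,800 = 406,654.34; Okafor 1,567/17,621 × $3,917,800 = 348,402.05; Tam 1,677/17,621 × $3,917,800 = 372,859.12; Petrov 3,168/17,621 × $3,917,800 = 704,363.57; Becker 4,653/17,621 × $3,917,800 = 1,034,533.99.
After rounding ($25): Sato $1,050,975; Vance $406,650; Okafor $348,400; Tam $372,850; Petrov $704,375; Becker $1,034,525. Sum = $3,917,775.
Difference $3,917,800 − $3,917,775 = +$25 applied to Petrov: Petrov becomes $704,400.

Sato: $1,050,975; Vance: $406,650; Okafor: $348,400; Tam: $372,850; Petrov: $704,400; Becker: $1,034,525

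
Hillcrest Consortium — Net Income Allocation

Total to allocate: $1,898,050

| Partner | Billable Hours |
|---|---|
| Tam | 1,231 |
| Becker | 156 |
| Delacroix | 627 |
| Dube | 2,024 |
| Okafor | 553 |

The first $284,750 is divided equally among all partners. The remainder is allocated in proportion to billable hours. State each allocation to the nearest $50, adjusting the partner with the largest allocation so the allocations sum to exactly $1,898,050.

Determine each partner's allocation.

Tam: $489,550 | Becker: $111,750 | Delacroix: $277,300 | Dube: $768,150 | Okafor: $251,300

$284,750 shared equally gives $56,950 per partner.
Remainder $1,613,300 by billable hours (total 4,591): Tam 432,579.46 → $432,600; Becker 54,819.17 → $54,800; Delacroix 220,330.89 → $220,350; Dube 711,243.56 → $711,250; Okafor 194,326.92 → $194,350.
Rounding difference −$50 on remainder applied to Dube.
Totals: Tam $56,950 + $432,600 = $489,550; Becker $56,950 + $54,800 = $111,750; Delacroix $56,950 + $220,350 = $277,300; Dube $56,950 + $711,200 = $768,150; Okafor $56,950 + $194,350 = $251,300.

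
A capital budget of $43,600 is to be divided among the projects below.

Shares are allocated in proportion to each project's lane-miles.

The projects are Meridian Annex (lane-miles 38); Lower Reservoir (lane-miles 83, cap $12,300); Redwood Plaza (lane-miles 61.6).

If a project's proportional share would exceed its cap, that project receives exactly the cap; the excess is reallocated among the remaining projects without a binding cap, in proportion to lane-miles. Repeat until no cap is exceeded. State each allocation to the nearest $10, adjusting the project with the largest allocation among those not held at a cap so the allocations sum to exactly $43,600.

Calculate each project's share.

Total lane-miles = 182.6.
Pro-rata shares before constraints: Meridian Annex 9,073.38; Lower Reservoir 19,818.18; Redwood Plaza 14,708.43.
Cap binds for Lower Reservoir ($12,300); balance $31,300 reallocated over remaining lane-miles 99.6.
Remaining shares: Meridian Annex 11,941.77 → $11,940; Redwood Plaza 19,358.23 → $19,360.

Meridian Annex: $11,940 · Lower Reservoir: $12,300 · Redwood Plaza: $19,360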